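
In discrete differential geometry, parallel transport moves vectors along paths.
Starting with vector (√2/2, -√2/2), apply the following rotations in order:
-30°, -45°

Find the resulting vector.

Total rotation: (-30°) + (-45°) = -75°. Final vector: (-0.5000, -0.8660)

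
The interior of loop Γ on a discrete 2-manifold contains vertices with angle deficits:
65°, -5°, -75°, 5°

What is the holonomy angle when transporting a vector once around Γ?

Holonomy = total enclosed curvature = 65° + (-5°) + (-75°) + 5° = -10°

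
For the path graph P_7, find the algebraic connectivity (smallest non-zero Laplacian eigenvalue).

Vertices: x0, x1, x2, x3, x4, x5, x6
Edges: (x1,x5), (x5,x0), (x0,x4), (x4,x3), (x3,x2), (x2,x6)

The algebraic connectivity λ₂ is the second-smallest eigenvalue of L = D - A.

The path graph P_n has Laplacian eigenvalues λ_k = 2 − 2cos(kπ/n), k = 0, 1, …, n−1. Here n = 7:
k=0: 2 − 2cos(0) = 0.0; k=1: 2 − 2cos(π/7) = 0.1981; k=2: 2 − 2cos(2π/7) = 0.753; k=3: 2 − 2cos(3π/7) = 1.555; k=4: 2 − 2cos(4π/7) = 2.445; k=5: 2 − 2cos(5π/7) = 3.247; k=6: 2 − 2cos(6π/7) = 3.8019.
Laplacian eigenvalues: [0.0, 0.1981, 0.753, 1.555, 2.445, 3.247, 3.8019]. Algebraic connectivity (smallest non-zero eigenvalue) = 0.1981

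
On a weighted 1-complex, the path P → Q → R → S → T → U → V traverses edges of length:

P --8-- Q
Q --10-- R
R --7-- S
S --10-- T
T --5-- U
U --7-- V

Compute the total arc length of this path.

Arc length = 8 + 10 + 7 + 10 + 5 + 7 = 47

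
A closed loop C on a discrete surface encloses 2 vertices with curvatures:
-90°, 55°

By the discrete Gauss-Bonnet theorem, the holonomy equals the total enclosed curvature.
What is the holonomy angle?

Holonomy = total enclosed curvature = (-90°) + 55° = -35°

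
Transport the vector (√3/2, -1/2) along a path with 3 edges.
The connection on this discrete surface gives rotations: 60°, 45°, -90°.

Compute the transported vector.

Total rotation: 60° + 45° + (-90°) = 15°. Final vector: (0.9659, -0.2588)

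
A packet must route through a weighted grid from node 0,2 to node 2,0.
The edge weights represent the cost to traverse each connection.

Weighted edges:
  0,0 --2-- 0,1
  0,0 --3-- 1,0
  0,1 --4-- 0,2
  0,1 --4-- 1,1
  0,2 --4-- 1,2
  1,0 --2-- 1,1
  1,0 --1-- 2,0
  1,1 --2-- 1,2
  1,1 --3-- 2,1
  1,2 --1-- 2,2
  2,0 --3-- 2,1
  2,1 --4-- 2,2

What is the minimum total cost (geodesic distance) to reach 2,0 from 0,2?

Shortest path: 0,2 → 1,2 → 1,1 → 1,0 → 2,0, total weight = 9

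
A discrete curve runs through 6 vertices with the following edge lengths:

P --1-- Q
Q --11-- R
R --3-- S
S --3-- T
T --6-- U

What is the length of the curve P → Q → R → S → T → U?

Arc length = 1 + 11 + 3 + 3 + 6 = 24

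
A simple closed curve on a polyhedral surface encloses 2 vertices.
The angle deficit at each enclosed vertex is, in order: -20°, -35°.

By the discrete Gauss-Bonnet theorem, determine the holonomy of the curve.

Holonomy = total enclosed curvature = (-20°) + (-35°) = -55°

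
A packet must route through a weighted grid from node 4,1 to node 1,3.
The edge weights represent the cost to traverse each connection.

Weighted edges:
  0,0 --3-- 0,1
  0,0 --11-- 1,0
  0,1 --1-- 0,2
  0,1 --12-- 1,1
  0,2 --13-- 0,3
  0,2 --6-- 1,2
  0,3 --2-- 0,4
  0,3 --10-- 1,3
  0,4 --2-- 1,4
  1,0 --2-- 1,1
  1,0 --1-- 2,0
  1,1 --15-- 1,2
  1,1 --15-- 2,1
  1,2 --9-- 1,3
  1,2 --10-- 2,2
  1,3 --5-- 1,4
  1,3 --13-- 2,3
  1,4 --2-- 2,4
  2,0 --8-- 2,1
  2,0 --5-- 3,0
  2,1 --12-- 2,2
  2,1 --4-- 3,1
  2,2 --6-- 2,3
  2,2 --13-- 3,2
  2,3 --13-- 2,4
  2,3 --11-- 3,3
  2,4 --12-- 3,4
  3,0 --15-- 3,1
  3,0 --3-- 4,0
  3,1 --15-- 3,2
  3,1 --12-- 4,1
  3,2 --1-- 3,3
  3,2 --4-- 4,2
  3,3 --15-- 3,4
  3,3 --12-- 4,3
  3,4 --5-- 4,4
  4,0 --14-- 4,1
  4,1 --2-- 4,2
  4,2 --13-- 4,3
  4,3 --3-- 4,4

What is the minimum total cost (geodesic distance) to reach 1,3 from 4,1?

Shortest path: 4,1 → 4,2 → 3,2 → 3,3 → 2,3 → 1,3, total weight = 31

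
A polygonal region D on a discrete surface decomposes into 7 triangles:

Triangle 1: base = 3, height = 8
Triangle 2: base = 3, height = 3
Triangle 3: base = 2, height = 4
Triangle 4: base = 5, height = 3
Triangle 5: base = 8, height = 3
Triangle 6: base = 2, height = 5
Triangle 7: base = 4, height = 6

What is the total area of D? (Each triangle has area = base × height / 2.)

(1/2)×3×8 + (1/2)×3×3 + (1/2)×2×4 + (1/2)×5×3 + (1/2)×8×3 + (1/2)×2×5 + (1/2)×4×6 = 57.0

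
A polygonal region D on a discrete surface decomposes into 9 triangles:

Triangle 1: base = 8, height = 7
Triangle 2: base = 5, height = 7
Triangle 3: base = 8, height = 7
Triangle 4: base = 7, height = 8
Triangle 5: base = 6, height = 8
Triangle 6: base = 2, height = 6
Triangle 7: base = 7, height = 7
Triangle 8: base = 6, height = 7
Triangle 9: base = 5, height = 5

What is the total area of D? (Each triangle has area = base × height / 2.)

(1/2)×8×7 + (1/2)×5×7 + (1/2)×8×7 + (1/2)×7×8 + (1/2)×6×8 + (1/2)×2×6 + (1/2)×7×7 + (1/2)×6×7 + (1/2)×5×5 = 189.5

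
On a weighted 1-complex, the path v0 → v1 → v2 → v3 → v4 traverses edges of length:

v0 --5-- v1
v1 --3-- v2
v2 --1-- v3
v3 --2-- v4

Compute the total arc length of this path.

Arc length = 5 + 3 + 1 + 2 = 11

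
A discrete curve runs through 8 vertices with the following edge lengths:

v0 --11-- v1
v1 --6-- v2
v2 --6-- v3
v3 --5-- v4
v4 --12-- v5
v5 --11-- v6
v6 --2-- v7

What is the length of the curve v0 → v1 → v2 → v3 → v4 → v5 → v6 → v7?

Arc length = 11 + 6 + 6 + 5 + 12 + 11 + 2 = 53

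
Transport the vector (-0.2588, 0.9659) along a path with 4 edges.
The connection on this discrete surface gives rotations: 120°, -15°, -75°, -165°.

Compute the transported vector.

Total rotation: 120° + (-15°) + (-75°) + (-165°) = -135°. Final vector: (0.8660, -0.5000)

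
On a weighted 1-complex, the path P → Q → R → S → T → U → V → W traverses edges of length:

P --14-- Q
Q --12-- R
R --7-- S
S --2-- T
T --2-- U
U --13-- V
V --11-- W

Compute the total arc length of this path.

Arc length = 14 + 12 + 7 + 2 + 2 + 13 + 11 = 61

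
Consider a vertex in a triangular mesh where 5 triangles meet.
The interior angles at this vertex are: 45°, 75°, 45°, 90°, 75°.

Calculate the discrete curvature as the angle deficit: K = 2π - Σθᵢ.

Sum of angles = 330°. K = 360° - 330° = 30° = π/6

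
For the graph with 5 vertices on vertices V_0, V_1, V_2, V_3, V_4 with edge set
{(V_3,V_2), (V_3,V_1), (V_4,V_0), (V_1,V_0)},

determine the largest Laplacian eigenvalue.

Degrees: deg(V_0) = 2, deg(V_1) = 2, deg(V_2) = 1, deg(V_3) = 2, deg(V_4) = 1.
L = D − A with rows/columns ordered (V_0, V_1, V_2, V_3, V_4):
  [ 2, -1,  0,  0, -1]
  [-1,  2,  0, -1,  0]
  [ 0,  0,  1, -1,  0]
  [ 0, -1, -1,  2,  0]
  [-1,  0,  0,  0,  1]
Characteristic polynomial: det(λI − L) = λ(λ² − 3λ + 1)(λ² − 5λ + 5).
Roots: λ = 0; (λ² − 3λ + 1) = 0 ⇒ λ = (3 ± √5)/2 ≈ 0.382, 2.618; (λ² − 5λ + 5) = 0 ⇒ λ = (5 ± √5)/2 ≈ 1.382, 3.618.
(Check: the roots sum (with multiplicity) to 8, matching trace L = Σdeg = 2·4 = 8.)
Laplacian eigenvalues: [0.0, 0.382, 1.382, 2.618, 3.618]. Largest eigenvalue (spectral radius) = 3.618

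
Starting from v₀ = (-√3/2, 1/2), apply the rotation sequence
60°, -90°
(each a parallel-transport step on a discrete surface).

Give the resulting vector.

Total rotation: 60° + (-90°) = -30°. Final vector: (-0.5000, 0.8660)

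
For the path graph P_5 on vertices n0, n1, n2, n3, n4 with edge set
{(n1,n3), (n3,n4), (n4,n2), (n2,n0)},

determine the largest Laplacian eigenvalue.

The path graph P_n has Laplacian eigenvalues λ_k = 2 − 2cos(kπ/n), k = 0, 1, …, n−1. Here n = 5:
k=0: 2 − 2cos(0) = 0.0; k=1: 2 − 2cos(π/5) = 0.382; k=2: 2 − 2cos(2π/5) = 1.382; k=3: 2 − 2cos(3π/5) = 2.618; k=4: 2 − 2cos(4π/5) = 3.618.
Laplacian eigenvalues: [0.0, 0.382, 1.382, 2.618, 3.618]. Largest eigenvalue (spectral radius) = 3.618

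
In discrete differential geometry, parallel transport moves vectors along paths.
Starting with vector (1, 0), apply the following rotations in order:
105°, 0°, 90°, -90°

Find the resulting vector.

Total rotation: 105° + 0° + 90° + (-90°) = 105°. Final vector: (-0.2588, 0.9659)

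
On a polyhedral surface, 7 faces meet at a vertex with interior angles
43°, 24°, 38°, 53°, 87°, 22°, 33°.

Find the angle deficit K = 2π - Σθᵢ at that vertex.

Sum of angles = 300°. K = 360° - 300° = 60° = π/3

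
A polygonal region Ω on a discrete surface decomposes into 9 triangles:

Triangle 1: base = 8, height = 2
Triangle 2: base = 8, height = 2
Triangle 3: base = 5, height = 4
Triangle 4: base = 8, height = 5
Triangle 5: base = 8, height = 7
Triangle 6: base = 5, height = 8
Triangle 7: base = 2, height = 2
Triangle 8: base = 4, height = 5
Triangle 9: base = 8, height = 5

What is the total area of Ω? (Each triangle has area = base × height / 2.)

(1/2)×8×2 + (1/2)×8×2 + (1/2)×5×4 + (1/2)×8×5 + (1/2)×8×7 + (1/2)×5×8 + (1/2)×2×2 + (1/2)×4×5 + (1/2)×8×5 = 126.0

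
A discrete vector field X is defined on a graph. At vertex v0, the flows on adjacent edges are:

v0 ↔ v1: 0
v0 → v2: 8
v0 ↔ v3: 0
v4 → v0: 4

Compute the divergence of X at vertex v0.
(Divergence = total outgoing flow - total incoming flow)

Divergence = sum of outgoing flows = 0 + 8 + 0 + (-4) = 4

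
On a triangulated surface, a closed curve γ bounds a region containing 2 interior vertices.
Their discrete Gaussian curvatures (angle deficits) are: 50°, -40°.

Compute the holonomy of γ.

Holonomy = total enclosed curvature = 50° + (-40°) = 10°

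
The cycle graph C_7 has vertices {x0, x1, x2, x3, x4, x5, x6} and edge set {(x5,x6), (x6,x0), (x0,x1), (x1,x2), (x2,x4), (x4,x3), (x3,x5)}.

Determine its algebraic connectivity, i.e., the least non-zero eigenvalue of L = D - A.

The cycle graph C_n has Laplacian eigenvalues λ_k = 2 − 2cos(2πk/n), k = 0, 1, …, n−1. Here n = 7:
k=0: 2 − 2cos(0) = 0.0; k=1: 2 − 2cos(2π/7) = 0.753; k=2: 2 − 2cos(4π/7) = 2.445; k=3: 2 − 2cos(6π/7) = 3.8019; k=4: 2 − 2cos(8π/7) = 3.8019; k=5: 2 − 2cos(10π/7) = 2.445; k=6: 2 − 2cos(12π/7) = 0.753.
Laplacian eigenvalues: [0.0, 0.753, 0.753, 2.445, 2.445, 3.8019, 3.8019]. Algebraic connectivity (smallest non-zero eigenvalue) = 0.753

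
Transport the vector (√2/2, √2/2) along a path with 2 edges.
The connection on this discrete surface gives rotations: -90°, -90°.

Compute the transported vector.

Total rotation: (-90°) + (-90°) = -180° ≡ 180° (mod 360°). Final vector: (-0.7071, -0.7071)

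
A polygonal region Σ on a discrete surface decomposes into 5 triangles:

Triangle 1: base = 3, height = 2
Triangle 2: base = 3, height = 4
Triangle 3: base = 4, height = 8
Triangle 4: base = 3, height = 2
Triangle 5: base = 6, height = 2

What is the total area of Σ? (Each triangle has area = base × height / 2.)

(1/2)×3×2 + (1/2)×3×4 + (1/2)×4×8 + (1/2)×3×2 + (1/2)×6×2 = 34.0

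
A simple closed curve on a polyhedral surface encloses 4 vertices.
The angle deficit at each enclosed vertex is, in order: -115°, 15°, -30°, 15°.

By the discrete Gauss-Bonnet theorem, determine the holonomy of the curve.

Holonomy = total enclosed curvature = (-115°) + 15° + (-30°) + 15° = -115°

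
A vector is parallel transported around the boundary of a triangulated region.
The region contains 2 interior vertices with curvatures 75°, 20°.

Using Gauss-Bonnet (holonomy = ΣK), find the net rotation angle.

Holonomy = total enclosed curvature = 75° + 20° = 95°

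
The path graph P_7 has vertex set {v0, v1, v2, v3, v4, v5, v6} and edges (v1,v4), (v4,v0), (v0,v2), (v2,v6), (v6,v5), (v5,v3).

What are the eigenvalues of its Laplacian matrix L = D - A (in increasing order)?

The path graph P_n has Laplacian eigenvalues λ_k = 2 − 2cos(kπ/n), k = 0, 1, …, n−1. Here n = 7:
k=0: 2 − 2cos(0) = 0.0; k=1: 2 − 2cos(π/7) = 0.1981; k=2: 2 − 2cos(2π/7) = 0.753; k=3: 2 − 2cos(3π/7) = 1.555; k=4: 2 − 2cos(4π/7) = 2.445; k=5: 2 − 2cos(5π/7) = 3.247; k=6: 2 − 2cos(6π/7) = 3.8019.
Laplacian eigenvalues (increasing order): [0.0, 0.1981, 0.753, 1.555, 2.445, 3.247, 3.8019]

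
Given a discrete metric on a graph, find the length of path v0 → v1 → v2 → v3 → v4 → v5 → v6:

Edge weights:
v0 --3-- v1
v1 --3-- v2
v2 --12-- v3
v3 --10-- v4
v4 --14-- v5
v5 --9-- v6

Arc length = 3 + 3 + 12 + 10 + 14 + 9 = 51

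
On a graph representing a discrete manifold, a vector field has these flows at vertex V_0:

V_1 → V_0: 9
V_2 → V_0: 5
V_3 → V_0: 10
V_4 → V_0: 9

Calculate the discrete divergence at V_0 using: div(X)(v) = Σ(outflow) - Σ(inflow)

Divergence = sum of outgoing flows = (-9) + (-5) + (-10) + (-9) = -33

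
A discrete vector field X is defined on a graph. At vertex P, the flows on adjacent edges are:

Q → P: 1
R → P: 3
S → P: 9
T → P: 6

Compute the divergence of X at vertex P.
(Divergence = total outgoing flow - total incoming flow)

Divergence = sum of outgoing flows = (-1) + (-3) + (-9) + (-6) = -19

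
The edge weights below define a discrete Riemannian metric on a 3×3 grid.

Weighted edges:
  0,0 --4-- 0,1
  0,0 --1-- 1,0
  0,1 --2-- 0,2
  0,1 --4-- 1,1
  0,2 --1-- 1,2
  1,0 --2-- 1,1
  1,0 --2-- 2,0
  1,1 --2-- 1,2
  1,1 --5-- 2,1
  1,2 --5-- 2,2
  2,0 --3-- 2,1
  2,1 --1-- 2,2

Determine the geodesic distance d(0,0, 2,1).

Shortest path: 0,0 → 1,0 → 2,0 → 2,1, total weight = 6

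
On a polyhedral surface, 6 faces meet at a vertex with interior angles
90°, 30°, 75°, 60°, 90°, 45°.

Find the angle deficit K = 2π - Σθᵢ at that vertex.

Sum of angles = 390°. K = 360° - 390° = -30° = -π/6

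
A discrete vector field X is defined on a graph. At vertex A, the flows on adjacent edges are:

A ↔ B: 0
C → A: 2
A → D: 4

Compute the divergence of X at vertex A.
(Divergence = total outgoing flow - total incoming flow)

Divergence = sum of outgoing flows = 0 + (-2) + 4 = 2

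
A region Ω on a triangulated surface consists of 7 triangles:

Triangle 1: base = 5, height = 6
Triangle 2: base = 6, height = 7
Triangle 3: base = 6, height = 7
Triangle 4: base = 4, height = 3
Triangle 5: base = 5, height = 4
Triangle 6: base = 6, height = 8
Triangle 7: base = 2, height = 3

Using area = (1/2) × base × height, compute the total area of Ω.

(1/2)×5×6 + (1/2)×6×7 + (1/2)×6×7 + (1/2)×4×3 + (1/2)×5×4 + (1/2)×6×8 + (1/2)×2×3 = 100.0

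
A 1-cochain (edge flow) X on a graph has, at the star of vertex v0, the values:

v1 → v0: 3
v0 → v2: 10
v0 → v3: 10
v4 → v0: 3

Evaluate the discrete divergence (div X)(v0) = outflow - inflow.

Divergence = sum of outgoing flows = (-3) + 10 + 10 + (-3) = 14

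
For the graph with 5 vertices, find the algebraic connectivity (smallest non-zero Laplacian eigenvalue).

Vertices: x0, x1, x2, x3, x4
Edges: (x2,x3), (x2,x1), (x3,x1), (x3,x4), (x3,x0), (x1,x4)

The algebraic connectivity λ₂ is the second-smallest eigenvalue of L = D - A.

Degrees: deg(x0) = 1, deg(x1) = 3, deg(x2) = 2, deg(x3) = 4, deg(x4) = 2.
L = D − A with rows/columns ordered (x0, x1, x2, x3, x4):
  [ 1,  0,  0, -1,  0]
  [ 0,  3, -1, -1, -1]
  [ 0, -1,  2, -1,  0]
  [-1, -1, -1,  4, -1]
  [ 0, -1,  0, -1,  2]
Characteristic polynomial: det(λI − L) = λ(λ − 1)(λ − 2)(λ − 4)(λ − 5).
Roots: λ = 0; (λ − 1) = 0 ⇒ λ = 1; (λ − 2) = 0 ⇒ λ = 2; (λ − 4) = 0 ⇒ λ = 4; (λ − 5) = 0 ⇒ λ = 5.
(Check: the roots sum (with multiplicity) to 12, matching trace L = Σdeg = 2·6 = 12.)
Laplacian eigenvalues: [0.0, 1.0, 2.0, 4.0, 5.0]. Algebraic connectivity (smallest non-zero eigenvalue) = 1.0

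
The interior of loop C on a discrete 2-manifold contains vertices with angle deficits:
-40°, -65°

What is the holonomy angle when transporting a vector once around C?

Holonomy = total enclosed curvature = (-40°) + (-65°) = -105°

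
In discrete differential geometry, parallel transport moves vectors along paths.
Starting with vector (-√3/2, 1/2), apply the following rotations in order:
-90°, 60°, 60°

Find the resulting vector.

Total rotation: (-90°) + 60° + 60° = 30°. Final vector: (-1, 0)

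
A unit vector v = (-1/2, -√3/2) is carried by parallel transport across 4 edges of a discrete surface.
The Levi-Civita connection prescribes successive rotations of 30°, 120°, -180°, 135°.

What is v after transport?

Total rotation: 30° + 120° + (-180°) + 135° = 105°. Final vector: (0.9659, -0.2588)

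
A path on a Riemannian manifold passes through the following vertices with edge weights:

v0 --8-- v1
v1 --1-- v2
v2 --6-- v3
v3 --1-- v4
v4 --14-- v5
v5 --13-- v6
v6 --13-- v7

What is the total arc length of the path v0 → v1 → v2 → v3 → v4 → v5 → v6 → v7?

Arc length = 8 + 1 + 6 + 1 + 14 + 13 + 13 = 56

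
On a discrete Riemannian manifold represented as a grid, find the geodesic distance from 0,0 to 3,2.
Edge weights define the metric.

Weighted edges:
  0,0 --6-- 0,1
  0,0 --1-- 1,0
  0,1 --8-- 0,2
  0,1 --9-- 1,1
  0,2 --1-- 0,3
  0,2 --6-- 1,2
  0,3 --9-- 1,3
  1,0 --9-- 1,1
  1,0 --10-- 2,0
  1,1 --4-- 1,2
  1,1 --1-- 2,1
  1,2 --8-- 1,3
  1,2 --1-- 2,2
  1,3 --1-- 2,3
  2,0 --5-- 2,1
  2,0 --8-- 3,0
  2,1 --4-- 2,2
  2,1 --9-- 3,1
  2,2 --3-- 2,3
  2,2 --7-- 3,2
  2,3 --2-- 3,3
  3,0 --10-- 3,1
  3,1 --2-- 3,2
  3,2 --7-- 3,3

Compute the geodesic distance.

Shortest path: 0,0 → 1,0 → 1,1 → 2,1 → 2,2 → 3,2, total weight = 22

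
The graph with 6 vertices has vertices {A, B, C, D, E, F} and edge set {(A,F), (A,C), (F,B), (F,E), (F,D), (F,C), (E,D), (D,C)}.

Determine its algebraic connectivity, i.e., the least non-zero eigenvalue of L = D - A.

Degrees: deg(A) = 2, deg(B) = 1, deg(C) = 3, deg(D) = 3, deg(E) = 2, deg(F) = 5.
L = D − A with rows/columns ordered (A, B, C, D, E, F):
  [ 2,  0, -1,  0,  0, -1]
  [ 0,  1,  0,  0,  0, -1]
  [-1,  0,  3, -1,  0, -1]
  [ 0,  0, -1,  3, -1, -1]
  [ 0,  0,  0, -1,  2, -1]
  [-1, -1, -1, -1, -1,  5]
Characteristic polynomial: det(λI − L) = λ(λ − 1)(λ² − 6λ + 7)(λ − 3)(λ − 6).
Roots: λ = 0; (λ − 1) = 0 ⇒ λ = 1; (λ² − 6λ + 7) = 0 ⇒ λ = 3 ± √2 ≈ 1.5858, 4.4142; (λ − 3) = 0 ⇒ λ = 3; (λ − 6) = 0 ⇒ λ = 6.
(Check: the roots sum (with multiplicity) to 16, matching trace L = Σdeg = 2·8 = 16.)
Laplacian eigenvalues: [0.0, 1.0, 1.5858, 3.0, 4.4142, 6.0]. Algebraic connectivity (smallest non-zero eigenvalue) = 1.0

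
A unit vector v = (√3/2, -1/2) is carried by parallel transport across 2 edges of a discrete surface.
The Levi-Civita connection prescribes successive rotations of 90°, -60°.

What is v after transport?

Total rotation: 90° + (-60°) = 30°. Final vector: (1, 0)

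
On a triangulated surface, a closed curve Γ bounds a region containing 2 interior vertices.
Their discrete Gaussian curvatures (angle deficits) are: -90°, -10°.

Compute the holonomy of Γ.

Holonomy = total enclosed curvature = (-90°) + (-10°) = -100°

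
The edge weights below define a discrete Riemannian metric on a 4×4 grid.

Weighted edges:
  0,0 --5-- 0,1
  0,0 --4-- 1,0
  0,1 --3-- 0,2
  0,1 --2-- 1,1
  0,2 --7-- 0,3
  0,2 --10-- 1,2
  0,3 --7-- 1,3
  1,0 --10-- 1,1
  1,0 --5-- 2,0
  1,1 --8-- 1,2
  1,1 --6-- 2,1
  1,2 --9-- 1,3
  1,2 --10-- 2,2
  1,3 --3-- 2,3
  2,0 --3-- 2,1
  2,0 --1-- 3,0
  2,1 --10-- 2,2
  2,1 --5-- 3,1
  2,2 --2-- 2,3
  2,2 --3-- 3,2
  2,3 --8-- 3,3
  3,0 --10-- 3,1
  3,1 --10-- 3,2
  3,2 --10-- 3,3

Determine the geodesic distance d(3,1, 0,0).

Shortest path: 3,1 → 2,1 → 2,0 → 1,0 → 0,0, total weight = 17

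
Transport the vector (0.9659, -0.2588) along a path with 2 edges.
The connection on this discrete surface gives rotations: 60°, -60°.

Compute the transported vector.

Total rotation: 60° + (-60°) = 0°. Final vector: (0.9659, -0.2588)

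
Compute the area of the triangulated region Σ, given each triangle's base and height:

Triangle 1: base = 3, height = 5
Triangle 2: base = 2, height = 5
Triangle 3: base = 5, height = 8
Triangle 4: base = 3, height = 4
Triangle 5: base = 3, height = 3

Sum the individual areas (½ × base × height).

(1/2)×3×5 + (1/2)×2×5 + (1/2)×5×8 + (1/2)×3×4 + (1/2)×3×3 = 43.0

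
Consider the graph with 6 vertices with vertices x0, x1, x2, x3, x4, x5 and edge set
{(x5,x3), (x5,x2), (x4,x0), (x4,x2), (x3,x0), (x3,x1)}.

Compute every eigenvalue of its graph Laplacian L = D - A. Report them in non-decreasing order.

Degrees: deg(x0) = 2, deg(x1) = 1, deg(x2) = 2, deg(x3) = 3, deg(x4) = 2, deg(x5) = 2.
L = D − A with rows/columns ordered (x0, x1, x2, x3, x4, x5):
  [ 2,  0,  0, -1, -1,  0]
  [ 0,  1,  0, -1,  0,  0]
  [ 0,  0,  2,  0, -1, -1]
  [-1, -1,  0,  3,  0, -1]
  [-1,  0, -1,  0,  2,  0]
  [ 0,  0, -1, -1,  0,  2]
Characteristic polynomial: det(λI − L) = λ(λ² − 5λ + 3)(λ² − 5λ + 5)(λ − 2).
Roots: λ = 0; (λ² − 5λ + 3) = 0 ⇒ λ = (5 ± √13)/2 ≈ 0.6972, 4.3028; (λ² − 5λ + 5) = 0 ⇒ λ = (5 ± √5)/2 ≈ 1.382, 3.618; (λ − 2) = 0 ⇒ λ = 2.
(Check: the roots sum (with multiplicity) to 12, matching trace L = Σdeg = 2·6 = 12.)
Laplacian eigenvalues (increasing order): [0.0, 0.6972, 1.382, 2.0, 3.618, 4.3028]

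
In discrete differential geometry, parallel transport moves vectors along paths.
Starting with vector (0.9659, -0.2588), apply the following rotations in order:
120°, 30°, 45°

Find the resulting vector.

Total rotation: 120° + 30° + 45° = 195° ≡ -165° (mod 360°). Final vector: (-1, 0)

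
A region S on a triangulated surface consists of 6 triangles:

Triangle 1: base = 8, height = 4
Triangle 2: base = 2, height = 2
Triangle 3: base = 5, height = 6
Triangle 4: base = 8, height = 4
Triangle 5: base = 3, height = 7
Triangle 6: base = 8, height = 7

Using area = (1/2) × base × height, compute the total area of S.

(1/2)×8×4 + (1/2)×2×2 + (1/2)×5×6 + (1/2)×8×4 + (1/2)×3×7 + (1/2)×8×7 = 87.5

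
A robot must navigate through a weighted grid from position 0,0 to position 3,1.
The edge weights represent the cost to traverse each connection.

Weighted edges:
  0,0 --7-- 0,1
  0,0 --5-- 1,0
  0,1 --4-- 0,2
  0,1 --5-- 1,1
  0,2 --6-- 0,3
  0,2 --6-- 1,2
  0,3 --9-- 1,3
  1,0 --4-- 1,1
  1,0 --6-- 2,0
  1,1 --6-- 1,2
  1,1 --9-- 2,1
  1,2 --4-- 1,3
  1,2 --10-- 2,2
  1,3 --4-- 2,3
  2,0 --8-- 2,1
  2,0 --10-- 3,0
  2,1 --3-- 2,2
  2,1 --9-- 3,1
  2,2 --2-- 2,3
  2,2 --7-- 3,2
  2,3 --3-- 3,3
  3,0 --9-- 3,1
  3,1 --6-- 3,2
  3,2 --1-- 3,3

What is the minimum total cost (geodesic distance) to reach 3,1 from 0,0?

Shortest path: 0,0 → 1,0 → 1,1 → 2,1 → 3,1, total weight = 27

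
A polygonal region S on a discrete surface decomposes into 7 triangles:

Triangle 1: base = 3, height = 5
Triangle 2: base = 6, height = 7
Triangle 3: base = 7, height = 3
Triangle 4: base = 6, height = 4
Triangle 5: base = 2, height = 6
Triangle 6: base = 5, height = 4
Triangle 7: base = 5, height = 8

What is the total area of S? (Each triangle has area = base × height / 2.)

(1/2)×3×5 + (1/2)×6×7 + (1/2)×7×3 + (1/2)×6×4 + (1/2)×2×6 + (1/2)×5×4 + (1/2)×5×8 = 87.0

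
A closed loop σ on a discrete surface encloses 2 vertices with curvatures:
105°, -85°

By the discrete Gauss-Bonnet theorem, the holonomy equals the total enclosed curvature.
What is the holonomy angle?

Holonomy = total enclosed curvature = 105° + (-85°) = 20°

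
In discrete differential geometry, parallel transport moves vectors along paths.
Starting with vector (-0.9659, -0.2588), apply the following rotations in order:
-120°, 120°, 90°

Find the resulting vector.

Total rotation: (-120°) + 120° + 90° = 90°. Final vector: (0.2588, -0.9659)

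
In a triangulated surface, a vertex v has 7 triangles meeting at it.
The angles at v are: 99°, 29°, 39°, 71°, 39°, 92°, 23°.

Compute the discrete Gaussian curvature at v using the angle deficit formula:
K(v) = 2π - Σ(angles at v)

Sum of angles = 392°. K = 360° - 392° = -32° = -8π/45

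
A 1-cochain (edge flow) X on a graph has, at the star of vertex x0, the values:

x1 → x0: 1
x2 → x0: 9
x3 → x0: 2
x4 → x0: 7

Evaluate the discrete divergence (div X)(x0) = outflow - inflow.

Divergence = sum of outgoing flows = (-1) + (-9) + (-2) + (-7) = -19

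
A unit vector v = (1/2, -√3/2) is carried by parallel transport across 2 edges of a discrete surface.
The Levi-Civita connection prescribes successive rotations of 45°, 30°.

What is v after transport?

Total rotation: 45° + 30° = 75°. Final vector: (0.9659, 0.2588)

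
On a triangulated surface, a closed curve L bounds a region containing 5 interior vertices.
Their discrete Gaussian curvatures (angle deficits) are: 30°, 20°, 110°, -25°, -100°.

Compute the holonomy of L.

Holonomy = total enclosed curvature = 30° + 20° + 110° + (-25°) + (-100°) = 35°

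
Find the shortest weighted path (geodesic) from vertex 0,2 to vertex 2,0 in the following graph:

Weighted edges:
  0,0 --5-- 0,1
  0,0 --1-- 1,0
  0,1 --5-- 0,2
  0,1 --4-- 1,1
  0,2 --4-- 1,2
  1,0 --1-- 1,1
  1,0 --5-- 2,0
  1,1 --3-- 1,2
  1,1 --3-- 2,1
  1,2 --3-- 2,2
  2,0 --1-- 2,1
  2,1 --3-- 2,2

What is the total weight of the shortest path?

Shortest path: 0,2 → 1,2 → 1,1 → 2,1 → 2,0, total weight = 11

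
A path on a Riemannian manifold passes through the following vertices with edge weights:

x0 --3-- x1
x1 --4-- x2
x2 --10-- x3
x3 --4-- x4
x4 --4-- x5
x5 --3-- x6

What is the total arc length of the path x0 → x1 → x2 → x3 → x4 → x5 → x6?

Arc length = 3 + 4 + 10 + 4 + 4 + 3 = 28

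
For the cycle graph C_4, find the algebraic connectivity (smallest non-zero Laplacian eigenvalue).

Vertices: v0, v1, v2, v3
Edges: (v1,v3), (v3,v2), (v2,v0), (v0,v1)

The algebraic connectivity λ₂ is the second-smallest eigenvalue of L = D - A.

The cycle graph C_n has Laplacian eigenvalues λ_k = 2 − 2cos(2πk/n), k = 0, 1, …, n−1. Here n = 4:
k=0: 2 − 2cos(0) = 0.0; k=1: 2 − 2cos(π/2) = 2.0; k=2: 2 − 2cos(π) = 4.0; k=3: 2 − 2cos(3π/2) = 2.0.
Laplacian eigenvalues: [0.0, 2.0, 2.0, 4.0]. Algebraic connectivity (smallest non-zero eigenvalue) = 2.0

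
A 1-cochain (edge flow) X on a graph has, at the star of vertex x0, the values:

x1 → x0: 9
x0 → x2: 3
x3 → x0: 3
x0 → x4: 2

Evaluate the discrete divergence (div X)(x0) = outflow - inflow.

Divergence = sum of outgoing flows = (-9) + 3 + (-3) + 2 = -7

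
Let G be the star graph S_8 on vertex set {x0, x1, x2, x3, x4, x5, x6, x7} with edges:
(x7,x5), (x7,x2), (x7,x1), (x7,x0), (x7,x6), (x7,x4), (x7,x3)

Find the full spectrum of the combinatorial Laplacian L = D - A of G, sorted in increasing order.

The star S_8 is the complete bipartite graph K_{1,7} (one hub of degree 7, 7 leaves of degree 1). The Laplacian spectrum of K_{p,q} is 0, p (multiplicity q−1), q (multiplicity p−1), p+q. With p = 1, q = 7: 0 once, 1 with multiplicity 6, and 8 once. (Check: trace L = sum of degrees = 14 = 6·1 + 8.)
Laplacian eigenvalues (increasing order): [0.0, 1.0, 1.0, 1.0, 1.0, 1.0, 1.0, 8.0]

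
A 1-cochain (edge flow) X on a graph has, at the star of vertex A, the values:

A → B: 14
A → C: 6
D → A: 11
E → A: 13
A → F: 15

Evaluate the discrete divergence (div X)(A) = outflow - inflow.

Divergence = sum of outgoing flows = 14 + 6 + (-11) + (-13) + 15 = 11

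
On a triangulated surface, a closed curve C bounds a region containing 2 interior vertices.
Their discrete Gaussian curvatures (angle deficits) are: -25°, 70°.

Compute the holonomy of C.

Holonomy = total enclosed curvature = (-25°) + 70° = 45°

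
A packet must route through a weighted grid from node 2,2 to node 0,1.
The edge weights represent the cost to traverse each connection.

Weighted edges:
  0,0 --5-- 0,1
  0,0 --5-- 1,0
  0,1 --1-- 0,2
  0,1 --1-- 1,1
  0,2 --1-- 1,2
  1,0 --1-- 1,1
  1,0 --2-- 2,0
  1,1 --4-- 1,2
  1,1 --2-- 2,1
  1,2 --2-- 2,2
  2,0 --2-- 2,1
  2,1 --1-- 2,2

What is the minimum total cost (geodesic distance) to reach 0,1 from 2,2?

Shortest path: 2,2 → 1,2 → 0,2 → 0,1, total weight = 4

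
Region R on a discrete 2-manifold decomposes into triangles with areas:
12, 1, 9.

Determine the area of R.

12 + 1 + 9 = 22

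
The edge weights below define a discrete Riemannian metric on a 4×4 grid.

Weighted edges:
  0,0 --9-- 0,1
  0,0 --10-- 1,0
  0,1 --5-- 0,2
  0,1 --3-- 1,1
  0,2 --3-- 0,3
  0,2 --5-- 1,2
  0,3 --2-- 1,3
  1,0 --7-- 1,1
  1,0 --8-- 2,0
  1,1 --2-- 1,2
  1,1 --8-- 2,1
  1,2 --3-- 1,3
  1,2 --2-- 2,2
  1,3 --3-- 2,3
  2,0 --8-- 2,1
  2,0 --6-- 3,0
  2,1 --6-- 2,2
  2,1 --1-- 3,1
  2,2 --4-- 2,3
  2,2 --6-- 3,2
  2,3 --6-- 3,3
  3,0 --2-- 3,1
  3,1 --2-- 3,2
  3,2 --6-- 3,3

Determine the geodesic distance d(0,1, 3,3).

Shortest path: 0,1 → 1,1 → 1,2 → 2,2 → 2,3 → 3,3, total weight = 17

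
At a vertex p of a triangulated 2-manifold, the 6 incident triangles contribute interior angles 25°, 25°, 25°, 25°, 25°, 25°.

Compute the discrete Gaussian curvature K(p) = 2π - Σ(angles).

Sum of angles = 150°. K = 360° - 150° = 210°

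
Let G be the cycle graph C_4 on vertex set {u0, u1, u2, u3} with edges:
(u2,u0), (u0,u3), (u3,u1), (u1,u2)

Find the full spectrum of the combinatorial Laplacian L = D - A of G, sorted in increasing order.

The cycle graph C_n has Laplacian eigenvalues λ_k = 2 − 2cos(2πk/n), k = 0, 1, …, n−1. Here n = 4:
k=0: 2 − 2cos(0) = 0.0; k=1: 2 − 2cos(π/2) = 2.0; k=2: 2 − 2cos(π) = 4.0; k=3: 2 − 2cos(3π/2) = 2.0.
Laplacian eigenvalues (increasing order): [0.0, 2.0, 2.0, 4.0]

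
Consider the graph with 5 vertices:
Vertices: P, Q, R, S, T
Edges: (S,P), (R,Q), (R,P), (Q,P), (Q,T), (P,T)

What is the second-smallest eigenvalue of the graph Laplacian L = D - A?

Degrees: deg(P) = 4, deg(Q) = 3, deg(R) = 2, deg(S) = 1, deg(T) = 2.
L = D − A with rows/columns ordered (P, Q, R, S, T):
  [ 4, -1, -1, -1, -1]
  [-1,  3, -1,  0, -1]
  [-1, -1,  2,  0,  0]
  [-1,  0,  0,  1,  0]
  [-1, -1,  0,  0,  2]
Characteristic polynomial: det(λI − L) = λ(λ − 1)(λ − 2)(λ − 4)(λ − 5).
Roots: λ = 0; (λ − 1) = 0 ⇒ λ = 1; (λ − 2) = 0 ⇒ λ = 2; (λ − 4) = 0 ⇒ λ = 4; (λ − 5) = 0 ⇒ λ = 5.
(Check: the roots sum (with multiplicity) to 12, matching trace L = Σdeg = 2·6 = 12.)
Laplacian eigenvalues: [0.0, 1.0, 2.0, 4.0, 5.0]. Algebraic connectivity (smallest non-zero eigenvalue) = 1.0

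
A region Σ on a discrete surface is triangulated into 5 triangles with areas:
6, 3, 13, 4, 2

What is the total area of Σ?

6 + 3 + 13 + 4 + 2 = 28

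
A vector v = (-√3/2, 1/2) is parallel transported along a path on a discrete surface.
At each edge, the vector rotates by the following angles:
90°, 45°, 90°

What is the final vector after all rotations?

Total rotation: 90° + 45° + 90° = 225° ≡ -135° (mod 360°). Final vector: (0.9659, 0.2588)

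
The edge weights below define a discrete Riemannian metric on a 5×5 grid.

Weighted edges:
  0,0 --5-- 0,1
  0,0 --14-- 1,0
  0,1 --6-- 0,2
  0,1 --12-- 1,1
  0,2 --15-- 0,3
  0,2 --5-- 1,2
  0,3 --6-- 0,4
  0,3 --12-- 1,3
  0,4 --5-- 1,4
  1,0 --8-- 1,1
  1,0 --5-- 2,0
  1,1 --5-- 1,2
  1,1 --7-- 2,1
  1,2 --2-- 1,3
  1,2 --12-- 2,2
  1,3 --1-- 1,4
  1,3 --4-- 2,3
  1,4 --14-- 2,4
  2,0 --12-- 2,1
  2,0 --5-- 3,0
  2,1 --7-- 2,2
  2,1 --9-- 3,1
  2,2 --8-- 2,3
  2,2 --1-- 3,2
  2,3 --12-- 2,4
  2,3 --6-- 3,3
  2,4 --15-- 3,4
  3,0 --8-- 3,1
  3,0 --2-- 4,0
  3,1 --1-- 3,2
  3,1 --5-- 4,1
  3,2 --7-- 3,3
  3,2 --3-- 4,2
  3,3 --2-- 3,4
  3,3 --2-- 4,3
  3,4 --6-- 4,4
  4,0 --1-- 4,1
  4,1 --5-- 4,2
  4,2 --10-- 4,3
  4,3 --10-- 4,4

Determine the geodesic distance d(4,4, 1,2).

Shortest path: 4,4 → 3,4 → 3,3 → 2,3 → 1,3 → 1,2, total weight = 20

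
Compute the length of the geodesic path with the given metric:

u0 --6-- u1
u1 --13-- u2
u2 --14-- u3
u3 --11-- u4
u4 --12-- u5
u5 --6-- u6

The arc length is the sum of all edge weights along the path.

Arc length = 6 + 13 + 14 + 11 + 12 + 6 = 62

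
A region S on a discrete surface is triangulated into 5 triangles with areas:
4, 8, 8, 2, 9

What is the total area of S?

4 + 8 + 8 + 2 + 9 = 31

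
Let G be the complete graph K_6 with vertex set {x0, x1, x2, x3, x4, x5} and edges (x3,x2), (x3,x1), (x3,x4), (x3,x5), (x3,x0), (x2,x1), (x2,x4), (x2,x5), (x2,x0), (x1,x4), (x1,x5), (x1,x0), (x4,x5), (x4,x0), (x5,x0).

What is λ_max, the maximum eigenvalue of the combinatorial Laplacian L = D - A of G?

For the complete graph K_n, L = nI − J (J = all-ones matrix). J has eigenvalues n (once, eigenvector 𝟙) and 0 (multiplicity n−1), so L has eigenvalues 0 (once) and n (multiplicity n−1). Here n = 6: eigenvalue 0 once and 6 with multiplicity 5.
Laplacian eigenvalues: [0.0, 6.0, 6.0, 6.0, 6.0, 6.0]. Largest eigenvalue (spectral radius) = 6.0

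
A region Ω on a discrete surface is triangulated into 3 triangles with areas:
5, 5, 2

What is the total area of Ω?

5 + 5 + 2 = 12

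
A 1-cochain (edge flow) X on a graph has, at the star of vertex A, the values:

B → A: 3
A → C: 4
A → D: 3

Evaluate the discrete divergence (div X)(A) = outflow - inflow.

Divergence = sum of outgoing flows = (-3) + 4 + 3 = 4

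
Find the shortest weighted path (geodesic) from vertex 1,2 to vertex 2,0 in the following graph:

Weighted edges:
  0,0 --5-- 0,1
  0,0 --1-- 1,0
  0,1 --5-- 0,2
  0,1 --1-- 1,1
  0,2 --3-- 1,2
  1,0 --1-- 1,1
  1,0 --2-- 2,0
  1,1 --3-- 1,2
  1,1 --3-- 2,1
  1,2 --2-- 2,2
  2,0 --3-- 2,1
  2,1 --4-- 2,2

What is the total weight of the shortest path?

Shortest path: 1,2 → 1,1 → 1,0 → 2,0, total weight = 6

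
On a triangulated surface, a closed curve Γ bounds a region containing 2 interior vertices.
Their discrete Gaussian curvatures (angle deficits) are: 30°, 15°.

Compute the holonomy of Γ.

Holonomy = total enclosed curvature = 30° + 15° = 45°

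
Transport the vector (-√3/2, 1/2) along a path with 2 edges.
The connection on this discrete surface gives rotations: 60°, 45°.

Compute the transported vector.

Total rotation: 60° + 45° = 105°. Final vector: (-0.2588, -0.9659)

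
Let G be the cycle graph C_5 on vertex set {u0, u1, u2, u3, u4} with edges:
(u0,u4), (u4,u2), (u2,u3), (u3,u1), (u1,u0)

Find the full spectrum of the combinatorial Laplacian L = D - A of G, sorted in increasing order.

The cycle graph C_n has Laplacian eigenvalues λ_k = 2 − 2cos(2πk/n), k = 0, 1, …, n−1. Here n = 5:
k=0: 2 − 2cos(0) = 0.0; k=1: 2 − 2cos(2π/5) = 1.382; k=2: 2 − 2cos(4π/5) = 3.618; k=3: 2 − 2cos(6π/5) = 3.618; k=4: 2 − 2cos(8π/5) = 1.382.
Laplacian eigenvalues (increasing order): [0.0, 1.382, 1.382, 3.618, 3.618]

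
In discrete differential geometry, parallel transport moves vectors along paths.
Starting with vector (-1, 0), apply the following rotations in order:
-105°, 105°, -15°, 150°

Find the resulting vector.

Total rotation: (-105°) + 105° + (-15°) + 150° = 135°. Final vector: (0.7071, -0.7071)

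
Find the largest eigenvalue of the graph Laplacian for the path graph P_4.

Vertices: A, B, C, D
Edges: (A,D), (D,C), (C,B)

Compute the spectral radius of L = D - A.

The path graph P_n has Laplacian eigenvalues λ_k = 2 − 2cos(kπ/n), k = 0, 1, …, n−1. Here n = 4:
k=0: 2 − 2cos(0) = 0.0; k=1: 2 − 2cos(π/4) = 0.5858; k=2: 2 − 2cos(π/2) = 2.0; k=3: 2 − 2cos(3π/4) = 3.4142.
Laplacian eigenvalues: [0.0, 0.5858, 2.0, 3.4142]. Largest eigenvalue (spectral radius) = 3.4142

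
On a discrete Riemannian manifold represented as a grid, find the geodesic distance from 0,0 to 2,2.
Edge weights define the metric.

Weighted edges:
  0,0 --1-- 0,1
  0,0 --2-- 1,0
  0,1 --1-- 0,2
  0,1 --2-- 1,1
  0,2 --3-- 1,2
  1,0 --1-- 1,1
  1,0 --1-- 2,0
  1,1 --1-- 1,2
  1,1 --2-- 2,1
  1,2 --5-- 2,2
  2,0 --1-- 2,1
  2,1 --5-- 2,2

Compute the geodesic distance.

Shortest path: 0,0 → 0,1 → 1,1 → 1,2 → 2,2, total weight = 9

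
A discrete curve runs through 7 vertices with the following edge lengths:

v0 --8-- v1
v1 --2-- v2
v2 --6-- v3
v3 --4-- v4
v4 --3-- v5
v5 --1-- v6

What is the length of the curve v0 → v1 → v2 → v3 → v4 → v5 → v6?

Arc length = 8 + 2 + 6 + 4 + 3 + 1 = 24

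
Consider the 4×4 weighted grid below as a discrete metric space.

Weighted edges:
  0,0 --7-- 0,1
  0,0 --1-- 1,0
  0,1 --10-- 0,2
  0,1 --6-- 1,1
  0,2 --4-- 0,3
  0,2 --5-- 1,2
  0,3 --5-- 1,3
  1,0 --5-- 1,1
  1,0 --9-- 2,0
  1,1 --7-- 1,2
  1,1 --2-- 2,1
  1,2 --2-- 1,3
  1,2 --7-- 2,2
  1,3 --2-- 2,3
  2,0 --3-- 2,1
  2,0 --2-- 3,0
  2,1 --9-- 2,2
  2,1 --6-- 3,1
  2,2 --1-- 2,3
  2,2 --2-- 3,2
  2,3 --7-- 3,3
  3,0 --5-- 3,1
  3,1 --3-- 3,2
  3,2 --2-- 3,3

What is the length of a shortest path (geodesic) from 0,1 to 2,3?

Shortest path: 0,1 → 1,1 → 1,2 → 1,3 → 2,3, total weight = 17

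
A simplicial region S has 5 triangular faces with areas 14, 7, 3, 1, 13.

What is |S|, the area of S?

14 + 7 + 3 + 1 + 13 = 38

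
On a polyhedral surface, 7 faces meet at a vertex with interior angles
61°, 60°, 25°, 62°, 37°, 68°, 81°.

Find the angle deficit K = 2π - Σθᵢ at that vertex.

Sum of angles = 394°. K = 360° - 394° = -34° = -17π/90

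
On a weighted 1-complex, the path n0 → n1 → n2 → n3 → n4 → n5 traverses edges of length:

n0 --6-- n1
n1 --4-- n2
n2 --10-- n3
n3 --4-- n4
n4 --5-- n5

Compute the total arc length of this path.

Arc length = 6 + 4 + 10 + 4 + 5 = 29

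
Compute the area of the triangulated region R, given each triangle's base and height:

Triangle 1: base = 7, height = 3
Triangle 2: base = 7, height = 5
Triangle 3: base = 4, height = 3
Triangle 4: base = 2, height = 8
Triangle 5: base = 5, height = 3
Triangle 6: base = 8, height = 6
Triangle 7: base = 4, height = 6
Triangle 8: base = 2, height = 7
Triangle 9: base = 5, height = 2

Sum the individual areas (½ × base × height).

(1/2)×7×3 + (1/2)×7×5 + (1/2)×4×3 + (1/2)×2×8 + (1/2)×5×3 + (1/2)×8×6 + (1/2)×4×6 + (1/2)×2×7 + (1/2)×5×2 = 97.5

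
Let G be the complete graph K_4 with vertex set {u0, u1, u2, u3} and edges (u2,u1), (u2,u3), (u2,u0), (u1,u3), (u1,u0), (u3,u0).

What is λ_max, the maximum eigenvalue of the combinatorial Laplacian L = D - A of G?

For the complete graph K_n, L = nI − J (J = all-ones matrix). J has eigenvalues n (once, eigenvector 𝟙) and 0 (multiplicity n−1), so L has eigenvalues 0 (once) and n (multiplicity n−1). Here n = 4: eigenvalue 0 once and 4 with multiplicity 3.
Laplacian eigenvalues: [0.0, 4.0, 4.0, 4.0]. Largest eigenvalue (spectral radius) = 4.0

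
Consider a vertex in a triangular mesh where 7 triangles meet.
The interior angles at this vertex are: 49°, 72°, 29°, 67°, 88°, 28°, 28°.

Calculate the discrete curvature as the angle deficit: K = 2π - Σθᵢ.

Sum of angles = 361°. K = 360° - 361° = -1° = -π/180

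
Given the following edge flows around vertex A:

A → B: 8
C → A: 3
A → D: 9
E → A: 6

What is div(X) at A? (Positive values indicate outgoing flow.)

Divergence = sum of outgoing flows = 8 + (-3) + 9 + (-6) = 8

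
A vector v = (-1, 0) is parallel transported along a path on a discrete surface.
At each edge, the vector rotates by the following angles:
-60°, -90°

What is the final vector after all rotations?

Total rotation: (-60°) + (-90°) = -150°. Final vector: (0.8660, 0.5000)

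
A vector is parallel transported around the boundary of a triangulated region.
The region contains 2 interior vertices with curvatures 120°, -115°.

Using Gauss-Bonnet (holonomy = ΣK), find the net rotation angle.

Holonomy = total enclosed curvature = 120° + (-115°) = 5°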